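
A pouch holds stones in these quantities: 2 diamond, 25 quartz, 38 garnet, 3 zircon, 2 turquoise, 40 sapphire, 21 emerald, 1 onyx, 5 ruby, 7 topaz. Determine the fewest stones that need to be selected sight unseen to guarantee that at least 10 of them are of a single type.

57

An adversary could hand out at most 9 stones per type (6 types run out sooner): 2 + 9 + 9 + 3 + 2 + 9 + 9 + 1 + 5 + 7 = 56 stones and still no type has 10.
One more stone lands in a type already at 9, so 57 draws are enough and 56 are not.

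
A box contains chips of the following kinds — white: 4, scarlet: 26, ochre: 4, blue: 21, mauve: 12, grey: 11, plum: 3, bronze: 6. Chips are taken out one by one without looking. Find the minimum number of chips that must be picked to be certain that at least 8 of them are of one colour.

46

By the pigeonhole principle, the 8 colours are the holes; the chips drawn are the pigeons.
To avoid 8 of any one colour, the worst case takes at most 7 of each colour, or every chip of a colour that has fewer than 7.
That gives 4 + 7 + 4 + 7 + 7 + 7 + 3 + 6 = 45 chips with no colour reaching 8.
The next chip forces some colour to 8, so 45 + 1 = 46.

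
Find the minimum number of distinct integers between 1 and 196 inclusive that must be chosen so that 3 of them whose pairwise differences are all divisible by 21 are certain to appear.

Integers whose pairwise differences are multiples of 21 are exactly those sharing a remainder mod 21. Pigeonhole: the 21 residue classes mod 21 are the pigeonholes.
With 42 integers one could put 2 in each residue class and have no class reach 3.
The 43rd integer pushes some class to 3, so 21·2 + 1 = 43.

43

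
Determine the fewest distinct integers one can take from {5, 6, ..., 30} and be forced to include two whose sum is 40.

17

Group the elements by complementary pair {x, 40−x}: {10,30}, {11,29}, {12,28}, …, giving 10 two-element pairs, the single value 20 (it cannot pair with itself since the integers are distinct), and 5 integers whose partner 40−x falls outside [5,30].
Treating each of those 16 groups as a pigeonhole, one can pick one integer per group — 16 integers — with no two summing to 40.
The 17th integer lands in an occupied pair, forcing a sum of 40.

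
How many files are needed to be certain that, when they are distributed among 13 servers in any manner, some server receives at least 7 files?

79

With 78 files one could put exactly 6 in each of the 13 servers, and no server would reach 7.
By the pigeonhole principle, one more file must land in a server that already has 6, giving it 7.
So 13 × 6 + 1 = 79 files are required.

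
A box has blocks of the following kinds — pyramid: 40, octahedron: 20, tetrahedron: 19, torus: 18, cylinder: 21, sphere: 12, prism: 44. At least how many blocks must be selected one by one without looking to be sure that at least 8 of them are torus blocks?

In the worst case for collecting torus blocks, every non-torus block comes out first.
There are 40 + 20 + 19 + 21 + 12 + 44 = 156 non-torus blocks altogether.
After those, each further block must be torus, so 156 + 8 = 164 draws guarantee 8 torus blocks.

164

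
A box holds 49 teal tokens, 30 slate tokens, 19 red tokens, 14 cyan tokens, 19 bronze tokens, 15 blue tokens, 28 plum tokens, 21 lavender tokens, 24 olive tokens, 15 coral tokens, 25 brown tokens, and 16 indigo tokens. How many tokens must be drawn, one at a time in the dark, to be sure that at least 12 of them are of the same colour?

133

An adversary could hand out at most 11 tokens per colour: 11 + 11 + 11 + 11 + 11 + 11 + 11 + 11 + 11 + 11 + 11 + 11 = 132 tokens and still no colour has 12.
Pigeonhole: one more token lands in a colour already at 11, so 133 draws are enough and 132 are not.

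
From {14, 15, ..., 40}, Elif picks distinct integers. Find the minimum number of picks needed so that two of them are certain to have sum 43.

Group the elements by complementary pair {x, 43−x}: {14,29}, {15,28}, {16,27}, …, giving 8 two-element pairs and 11 integers whose partner 43−x falls outside [14,40].
By pigeonhole, treating each of those 19 groups as a pigeonhole, one can pick one integer per group — 19 integers — with no two summing to 43.
The 20th integer lands in an occupied pair, forcing a sum of 43.

20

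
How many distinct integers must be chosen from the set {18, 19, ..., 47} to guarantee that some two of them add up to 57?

A set avoiding the sum 57 can contain at most one of each pair {x, 57−x}, plus the 8 elements whose complement lies outside the range.
The integers 29, …, 47 (19 of them) are such a set: any two sum to at least 29+30 = 59 > 57.
Any 20th integer completes one of the 11 pairs, so 20 choices force a sum of 57.

20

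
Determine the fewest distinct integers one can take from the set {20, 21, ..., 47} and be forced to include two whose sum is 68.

16

A set avoiding the sum 68 can contain at most one of each pair {x, 68−x}, plus the 2 elements whose complement lies outside the range or equal to its own complement.
The integers 20, …, 34 (15 of them) are such a set: any two sum to at least 20+21 = 41 and at most 33+34 = 67 < 68.
By pigeonhole, any 16th integer completes one of the 13 pairs, so 16 choices force a sum of 68.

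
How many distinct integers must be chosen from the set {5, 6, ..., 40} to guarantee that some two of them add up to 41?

21

Two chosen integers sum to 41 exactly when both halves of some pair {x, 41−x} with 5 ≤ x ≤ 41−x ≤ 36 are chosen — 16 such pairs.
The remaining 4 elements (those with no distinct partner in range) can never complete a 41-sum, so the worst case takes all of them and one from each pair: 4 + 16 = 20.
By pigeonhole, the 21st integer has to be the second member of some pair, so 20 + 1 = 21.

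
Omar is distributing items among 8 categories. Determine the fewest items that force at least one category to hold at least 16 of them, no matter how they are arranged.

121

With 120 items one could put exactly 15 in each of the 8 categories, and no category would reach 16.
By pigeonhole, one more item must land in a category that already has 15, giving it 16.
So 8 × 15 + 1 = 121 items are required.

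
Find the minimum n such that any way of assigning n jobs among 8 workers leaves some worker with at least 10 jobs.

With 72 jobs one could put exactly 9 in each of the 8 workers, and no worker would reach 10.
By the pigeonhole principle, one more job must land in a worker that already has 9, giving it 10.
So 8 × 9 + 1 = 73 jobs are required.

73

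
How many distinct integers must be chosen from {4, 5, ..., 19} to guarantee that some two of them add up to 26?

Two chosen integers sum to 26 exactly when both halves of some pair {x, 26−x} with 7 ≤ x ≤ 26−x ≤ 19 are chosen — 6 such pairs.
The remaining 4 elements (those with no distinct partner in range) can never complete a 26-sum, so the worst case takes all of them and one from each pair: 4 + 6 = 10.
By pigeonhole, the 11th integer has to be the second member of some pair, so 10 + 1 = 11.

11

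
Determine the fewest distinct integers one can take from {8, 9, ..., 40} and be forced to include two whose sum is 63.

Group the elements by complementary pair {x, 63−x}: {23,40}, {24,39}, {25,38}, …, giving 9 two-element pairs and 15 integers whose partner 63−x falls outside [8,40].
By the pigeonhole principle, treating each of those 24 groups as a pigeonhole, one can pick one integer per group — 24 integers — with no two summing to 63.
The 25th integer lands in an occupied pair, forcing a sum of 63.

25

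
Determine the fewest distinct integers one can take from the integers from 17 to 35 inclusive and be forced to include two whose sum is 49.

12

A set avoiding the sum 49 can contain at most one of each pair {x, 49−x}, plus the 3 elements whose complement lies outside the range.
The integers 25, …, 35 (11 of them) are such a set: any two sum to at least 25+26 = 51 > 49.
Any 12th integer completes one of the 8 pairs, so 12 choices force a sum of 49.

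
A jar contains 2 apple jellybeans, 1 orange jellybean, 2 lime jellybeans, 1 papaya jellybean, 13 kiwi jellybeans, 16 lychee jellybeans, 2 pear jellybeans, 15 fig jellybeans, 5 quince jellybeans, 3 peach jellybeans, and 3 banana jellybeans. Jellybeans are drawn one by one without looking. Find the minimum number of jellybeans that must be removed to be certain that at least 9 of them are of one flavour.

The 11 flavours are the holes; the jellybeans drawn are the pigeons.
To avoid 9 of any one flavour, the worst case takes at most 8 of each flavour, or every jellybean of a flavour that has fewer than 8.
That gives 2 + 1 + 2 + 1 + 8 + 8 + 2 + 8 + 5 + 3 + 3 = 43 jellybeans with no flavour reaching 9.
The next jellybean forces some flavour to 9, so 43 + 1 = 44.

44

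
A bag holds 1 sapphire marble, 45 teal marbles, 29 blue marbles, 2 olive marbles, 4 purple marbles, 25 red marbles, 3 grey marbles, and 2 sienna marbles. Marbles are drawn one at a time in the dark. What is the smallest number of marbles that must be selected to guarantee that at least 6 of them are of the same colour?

28

An adversary could hand out at most 5 marbles per colour (5 colours run out sooner): 1 + 5 + 5 + 2 + 4 + 5 + 3 + 2 = 27 marbles and still no colour has 6.
Pigeonhole: one more marble lands in a colour already at 5, so 28 draws are enough and 27 are not.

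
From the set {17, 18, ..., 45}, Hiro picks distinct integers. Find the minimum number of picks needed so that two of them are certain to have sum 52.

21

Group the elements by complementary pair {x, 52−x}: {17,35}, {18,34}, {19,33}, …, giving 9 two-element pairs, the single value 26 (it cannot pair with itself since the integers are distinct), and 10 integers whose partner 52−x falls outside [17,45].
Pigeonhole: treating each of those 20 groups as a pigeonhole, one can pick one integer per group — 20 integers — with no two summing to 52.
The 21st integer lands in an occupied pair, forcing a sum of 52.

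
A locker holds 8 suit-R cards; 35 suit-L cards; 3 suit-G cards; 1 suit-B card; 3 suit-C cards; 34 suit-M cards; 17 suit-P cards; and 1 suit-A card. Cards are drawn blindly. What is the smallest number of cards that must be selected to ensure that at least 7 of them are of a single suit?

33

By the pigeonhole principle, put each drawn card into a box by suit. The largest draw with every box below 7 takes min(count, 6) from each suit; suits with fewer than 6 contribute all they have.
Σ min(cᵢ, 6) = 6 + 6 + 3 + 1 + 3 + 6 + 6 + 1 = 32.
Draw number 32 + 1 = 33 must push one box to 7.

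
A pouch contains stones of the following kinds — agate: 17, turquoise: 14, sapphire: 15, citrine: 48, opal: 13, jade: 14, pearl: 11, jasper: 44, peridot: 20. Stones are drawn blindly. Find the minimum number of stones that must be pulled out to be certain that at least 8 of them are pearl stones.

193

In the worst case for collecting pearl stones, every non-pearl stone comes out first.
There are 17 + 14 + 15 + 48 + 13 + 14 + 44 + 20 = 185 non-pearl stones altogether.
After those, each further stone must be pearl, so 185 + 8 = 193 draws guarantee 8 pearl stones.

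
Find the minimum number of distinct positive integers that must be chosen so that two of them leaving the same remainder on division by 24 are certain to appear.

Pigeonhole: the 24 residue classes mod 24 are the pigeonholes.
With 24 integers one could put 1 in each residue class and have no class reach 2.
The 25th integer pushes some class to 2, so 24·1 + 1 = 25.

25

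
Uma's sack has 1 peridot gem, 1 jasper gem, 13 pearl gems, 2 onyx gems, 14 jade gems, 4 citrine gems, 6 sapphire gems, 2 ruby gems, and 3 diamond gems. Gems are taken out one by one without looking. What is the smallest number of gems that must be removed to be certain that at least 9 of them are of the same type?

36

Pigeonhole: put each drawn gem into a box by type. The largest draw with every box below 9 takes min(count, 8) from each type; types with fewer than 8 contribute all they have.
Σ min(cᵢ, 8) = 1 + 1 + 8 + 2 + 8 + 4 + 6 + 2 + 3 = 35.
Draw number 35 + 1 = 36 must push one box to 9.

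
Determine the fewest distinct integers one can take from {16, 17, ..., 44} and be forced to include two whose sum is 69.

Group the elements by complementary pair {x, 69−x}: {25,44}, {26,43}, {27,42}, …, giving 10 two-element pairs and 9 integers whose partner 69−x falls outside [16,44].
By the pigeonhole principle, treating each of those 19 groups as a pigeonhole, one can pick one integer per group — 19 integers — with no two summing to 69.
The 20th integer lands in an occupied pair, forcing a sum of 69.

20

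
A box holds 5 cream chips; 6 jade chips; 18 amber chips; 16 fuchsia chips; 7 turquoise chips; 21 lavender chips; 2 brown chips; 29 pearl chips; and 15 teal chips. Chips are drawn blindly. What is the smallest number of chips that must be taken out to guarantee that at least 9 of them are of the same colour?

An adversary could hand out at most 8 chips per colour (4 colours run out sooner): 5 + 6 + 8 + 8 + 7 + 8 + 2 + 8 + 8 = 60 chips and still no colour has 9.
Pigeonhole: one more chip lands in a colour already at 8, so 61 draws are enough and 60 are not.

61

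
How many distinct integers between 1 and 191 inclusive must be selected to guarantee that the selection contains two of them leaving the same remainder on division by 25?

By pigeonhole, the 25 residue classes mod 25 are the pigeonholes.
With 25 integers one could put 1 in each residue class and have no class reach 2.
The 26th integer pushes some class to 2, so 25·1 + 1 = 26.

26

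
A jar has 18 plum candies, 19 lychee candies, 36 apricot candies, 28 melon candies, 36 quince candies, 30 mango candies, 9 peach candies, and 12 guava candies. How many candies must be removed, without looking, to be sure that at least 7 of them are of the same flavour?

The 8 flavours are the holes; the candies drawn are the pigeons.
To avoid 7 of any one flavour, the worst case takes at most 6 of each flavour.
That gives 6 + 6 + 6 + 6 + 6 + 6 + 6 + 6 = 48 candies with no flavour reaching 7.
The next candy forces some flavour to 7, so 48 + 1 = 49.

49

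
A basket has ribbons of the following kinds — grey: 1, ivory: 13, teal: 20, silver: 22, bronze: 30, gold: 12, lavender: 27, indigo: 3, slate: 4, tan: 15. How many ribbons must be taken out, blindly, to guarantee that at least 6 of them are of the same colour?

The 10 colours are the holes; the ribbons drawn are the pigeons.
To avoid 6 of any one colour, the worst case takes at most 5 of each colour, or every ribbon of a colour that has fewer than 5.
That gives 1 + 5 + 5 + 5 + 5 + 5 + 5 + 3 + 4 + 5 = 43 ribbons with no colour reaching 6.
The next ribbon forces some colour to 6, so 43 + 1 = 44.

44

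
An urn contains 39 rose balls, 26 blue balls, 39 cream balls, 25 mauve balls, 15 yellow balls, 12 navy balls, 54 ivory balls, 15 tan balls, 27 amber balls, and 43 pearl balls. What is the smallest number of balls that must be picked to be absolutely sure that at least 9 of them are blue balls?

In the worst case for collecting blue balls, every non-blue ball comes out first.
There are 39 + 39 + 25 + 15 + 12 + 54 + 15 + 27 + 43 = 269 non-blue balls altogether.
After those, each further ball must be blue, so 269 + 9 = 278 draws guarantee 9 blue balls.

278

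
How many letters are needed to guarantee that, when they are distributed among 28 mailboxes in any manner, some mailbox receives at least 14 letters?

365

With 364 letters one could put exactly 13 in each of the 28 mailboxes, and no mailbox would reach 14.
One more letter must land in a mailbox that already has 13, giving it 14.
So 28 × 13 + 1 = 365 letters are required.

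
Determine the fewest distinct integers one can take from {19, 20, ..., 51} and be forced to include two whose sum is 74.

Group the elements by complementary pair {x, 74−x}: {23,51}, {24,50}, {25,49}, …, giving 14 two-element pairs, the single value 37 (it cannot pair with itself since the integers are distinct), and 4 integers whose partner 74−x falls outside [19,51].
Treating each of those 19 groups as a pigeonhole, one can pick one integer per group — 19 integers — with no two summing to 74.
The 20th integer lands in an occupied pair, forcing a sum of 74.

20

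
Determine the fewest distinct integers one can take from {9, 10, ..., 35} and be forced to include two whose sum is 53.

19

A set avoiding the sum 53 can contain at most one of each pair {x, 53−x}, plus the 9 elements whose complement lies outside the range.
The integers 9, …, 26 (18 of them) are such a set: any two sum to at least 9+10 = 19 and at most 25+26 = 51 < 53.
By the pigeonhole principle, any 19th integer completes one of the 9 pairs, so 19 choices force a sum of 53.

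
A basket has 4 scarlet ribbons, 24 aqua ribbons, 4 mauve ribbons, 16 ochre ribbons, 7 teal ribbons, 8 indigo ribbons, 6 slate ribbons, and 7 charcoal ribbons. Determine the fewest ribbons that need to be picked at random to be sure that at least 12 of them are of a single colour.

59

By the pigeonhole principle, the 8 colours are the holes; the ribbons drawn are the pigeons.
To avoid 12 of any one colour, the worst case takes at most 11 of each colour, or every ribbon of a colour that has fewer than 11.
That gives 4 + 11 + 4 + 11 + 7 + 8 + 6 + 7 = 58 ribbons with no colour reaching 12.
The next ribbon forces some colour to 12, so 58 + 1 = 59.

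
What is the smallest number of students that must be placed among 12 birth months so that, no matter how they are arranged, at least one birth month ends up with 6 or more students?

61

With 60 students one could put exactly 5 in each of the 12 birth months, and no birth month would reach 6.
By pigeonhole, one more student must land in a birth month that already has 5, giving it 6.
So 12 × 5 + 1 = 61 students are required.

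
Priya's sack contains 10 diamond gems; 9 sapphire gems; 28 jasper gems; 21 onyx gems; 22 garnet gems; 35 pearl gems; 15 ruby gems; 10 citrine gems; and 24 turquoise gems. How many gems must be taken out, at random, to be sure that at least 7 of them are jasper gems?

153

In the worst case for collecting jasper gems, every non-jasper gem comes out first.
There are 10 + 9 + 21 + 22 + 35 + 15 + 10 + 24 = 146 non-jasper gems altogether.
After those, each further gem must be jasper, so 146 + 7 = 153 draws guarantee 7 jasper gems.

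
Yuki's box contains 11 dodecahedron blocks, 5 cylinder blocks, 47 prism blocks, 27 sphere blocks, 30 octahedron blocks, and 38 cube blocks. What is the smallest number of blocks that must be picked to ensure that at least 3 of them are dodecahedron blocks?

In the worst case for collecting dodecahedron blocks, every non-dodecahedron block comes out first.
There are 5 + 47 + 27 + 30 + 38 = 147 non-dodecahedron blocks altogether.
After those, each further block must be dodecahedron, so 147 + 3 = 150 draws guarantee 3 dodecahedron blocks.

150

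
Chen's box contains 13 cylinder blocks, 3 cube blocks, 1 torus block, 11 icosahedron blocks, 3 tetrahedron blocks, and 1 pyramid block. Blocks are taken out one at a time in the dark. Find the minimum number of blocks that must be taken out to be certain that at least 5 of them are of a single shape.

17

By pigeonhole, put each drawn block into a box by shape. The largest draw with every box below 5 takes min(count, 4) from each shape; shapes with fewer than 4 contribute all they have.
Σ min(cᵢ, 4) = 4 + 3 + 1 + 4 + 3 + 1 = 16.
Draw number 16 + 1 = 17 must push one box to 5.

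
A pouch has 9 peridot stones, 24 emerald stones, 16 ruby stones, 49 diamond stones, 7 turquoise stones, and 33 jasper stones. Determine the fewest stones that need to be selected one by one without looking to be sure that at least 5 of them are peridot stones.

In the worst case for collecting peridot stones, every non-peridot stone comes out first.
There are 24 + 16 + 49 + 7 + 33 = 129 non-peridot stones altogether.
After those, each further stone must be peridot, so 129 + 5 = 134 draws guarantee 5 peridot stones.

134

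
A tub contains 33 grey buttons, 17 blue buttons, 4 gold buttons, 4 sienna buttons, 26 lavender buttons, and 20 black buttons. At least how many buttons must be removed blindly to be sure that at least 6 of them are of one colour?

29

Put each drawn button into a box by colour. The largest draw with every box below 6 takes min(count, 5) from each colour; colours with fewer than 5 contribute all they have.
Σ min(cᵢ, 5) = 5 + 5 + 4 + 4 + 5 + 5 = 28.
Draw number 28 + 1 = 29 must push one box to 6.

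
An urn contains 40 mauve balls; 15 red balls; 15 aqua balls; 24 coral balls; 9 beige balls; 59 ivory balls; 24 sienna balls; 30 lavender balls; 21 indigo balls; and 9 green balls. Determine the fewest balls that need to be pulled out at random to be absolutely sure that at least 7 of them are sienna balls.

In the worst case for collecting sienna balls, every non-sienna ball comes out first.
There are 40 + 15 + 15 + 24 + 9 + 59 + 30 + 21 + 9 = 222 non-sienna balls altogether.
After those, each further ball must be sienna, so 222 + 7 = 229 draws guarantee 7 sienna balls.

229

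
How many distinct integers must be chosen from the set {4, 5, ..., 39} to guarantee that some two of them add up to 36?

23

Two chosen integers sum to 36 exactly when both halves of some pair {x, 36−x} with 4 ≤ x ≤ 36−x ≤ 32 are chosen — 14 such pairs.
The remaining 8 elements (those with no distinct partner in range) can never complete a 36-sum, so the worst case takes all of them and one from each pair: 8 + 14 = 22.
Pigeonhole: the 23rd integer has to be the second member of some pair, so 22 + 1 = 23.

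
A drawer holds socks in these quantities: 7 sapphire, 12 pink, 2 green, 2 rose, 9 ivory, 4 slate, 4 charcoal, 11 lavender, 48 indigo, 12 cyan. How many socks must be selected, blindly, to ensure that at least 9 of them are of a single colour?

60

Pigeonhole: the 10 colours are the holes; the socks drawn are the pigeons.
To avoid 9 of any one colour, the worst case takes at most 8 of each colour, or every sock of a colour that has fewer than 8.
That gives 7 + 8 + 2 + 2 + 8 + 4 + 4 + 8 + 8 + 8 = 59 socks with no colour reaching 9.
The next sock forces some colour to 9, so 59 + 1 = 60.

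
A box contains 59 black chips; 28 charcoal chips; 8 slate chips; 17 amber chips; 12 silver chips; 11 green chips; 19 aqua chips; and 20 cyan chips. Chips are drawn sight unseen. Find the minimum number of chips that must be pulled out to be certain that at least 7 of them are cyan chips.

In the worst case for collecting cyan chips, every non-cyan chip comes out first.
There are 59 + 28 + 8 + 17 + 12 + 11 + 19 = 154 non-cyan chips altogether.
After those, each further chip must be cyan, so 154 + 7 = 161 draws guarantee 7 cyan chips.

161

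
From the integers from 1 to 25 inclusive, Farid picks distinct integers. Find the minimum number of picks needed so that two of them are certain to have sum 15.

A set avoiding the sum 15 can contain at most one of each pair {x, 15−x}, plus the 11 elements whose complement lies outside the range.
The integers 8, …, 25 (18 of them) are such a set: any two sum to at least 8+9 = 17 > 15.
Pigeonhole: any 19th integer completes one of the 7 pairs, so 19 choices force a sum of 15.

19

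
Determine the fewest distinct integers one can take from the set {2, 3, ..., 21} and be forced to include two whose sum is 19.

Group the elements by complementary pair {x, 19−x}: {2,17}, {3,16}, {4,15}, …, giving 8 two-element pairs and 4 integers whose partner 19−x falls outside [2,21].
Treating each of those 12 groups as a pigeonhole, one can pick one integer per group — 12 integers — with no two summing to 19.
The 13th integer lands in an occupied pair, forcing a sum of 19.

13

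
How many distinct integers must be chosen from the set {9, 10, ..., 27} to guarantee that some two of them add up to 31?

13

A set avoiding the sum 31 can contain at most one of each pair {x, 31−x}, plus the 5 elements whose complement lies outside the range.
The integers 16, …, 27 (12 of them) are such a set: any two sum to at least 16+17 = 33 > 31.
Pigeonhole: any 13th integer completes one of the 7 pairs, so 13 choices force a sum of 31.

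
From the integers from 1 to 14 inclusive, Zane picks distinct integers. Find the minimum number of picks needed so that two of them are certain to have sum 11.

Two chosen integers sum to 11 exactly when both halves of some pair {x, 11−x} with 1 ≤ x ≤ 11−x ≤ 10 are chosen — 5 such pairs.
The remaining 4 elements (those with no distinct partner in range) can never complete a 11-sum, so the worst case takes all of them and one from each pair: 4 + 5 = 9.
By the pigeonhole principle, the 10th integer has to be the second member of some pair, so 9 + 1 = 10.

10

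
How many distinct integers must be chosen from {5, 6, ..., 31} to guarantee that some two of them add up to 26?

20

Group the elements by complementary pair {x, 26−x}: {5,21}, {6,20}, {7,19}, …, giving 8 two-element pairs; the single value 13 (it cannot pair with itself since the integers are distinct); and 10 integers whose partner 26−x falls outside [5,31].
By pigeonhole, treating each of those 19 groups as a pigeonhole, one can pick one integer per group — 19 integers — with no two summing to 26.
The 20th integer lands in an occupied pair, forcing a sum of 26.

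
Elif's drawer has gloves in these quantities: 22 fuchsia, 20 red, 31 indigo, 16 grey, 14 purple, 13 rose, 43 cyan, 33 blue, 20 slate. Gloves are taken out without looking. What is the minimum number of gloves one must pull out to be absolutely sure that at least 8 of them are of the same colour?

An adversary could hand out at most 7 gloves per colour: 7 + 7 + 7 + 7 + 7 + 7 + 7 + 7 + 7 = 63 gloves and still no colour has 8.
By the pigeonhole principle, one more glove lands in a colour already at 7, so 64 draws are enough and 63 are not.

64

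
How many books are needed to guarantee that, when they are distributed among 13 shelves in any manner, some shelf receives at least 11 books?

131

With 130 books one could put exactly 10 in each of the 13 shelves, and no shelf would reach 11.
Pigeonhole: one more book must land in a shelf that already has 10, giving it 11.
So 13 × 10 + 1 = 131 books are required.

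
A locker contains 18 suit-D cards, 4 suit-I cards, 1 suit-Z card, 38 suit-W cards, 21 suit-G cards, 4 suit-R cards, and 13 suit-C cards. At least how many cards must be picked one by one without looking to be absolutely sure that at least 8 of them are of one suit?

By pigeonhole, the 7 suits are the holes; the cards drawn are the pigeons.
To avoid 8 of any one suit, the worst case takes at most 7 of each suit, or every card of a suit that has fewer than 7.
That gives 7 + 4 + 1 + 7 + 7 + 4 + 7 = 37 cards with no suit reaching 8.
The next card forces some suit to 8, so 37 + 1 = 38.

38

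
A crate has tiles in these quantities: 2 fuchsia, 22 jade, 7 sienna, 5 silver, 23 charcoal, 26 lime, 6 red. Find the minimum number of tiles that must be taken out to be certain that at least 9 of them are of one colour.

45

By pigeonhole, put each drawn tile into a box by colour. The largest draw with every box below 9 takes min(count, 8) from each colour; colours with fewer than 8 contribute all they have.
Σ min(cᵢ, 8) = 2 + 8 + 7 + 5 + 8 + 8 + 6 = 44.
Draw number 44 + 1 = 45 must push one box to 9.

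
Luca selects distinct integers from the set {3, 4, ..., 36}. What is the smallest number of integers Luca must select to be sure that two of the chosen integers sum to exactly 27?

24

A set avoiding the sum 27 can contain at most one of each pair {x, 27−x}, plus the 12 elements whose complement lies outside the range.
The integers 14, …, 36 (23 of them) are such a set: any two sum to at least 14+15 = 29 > 27.
Any 24th integer completes one of the 11 pairs, so 24 choices force a sum of 27.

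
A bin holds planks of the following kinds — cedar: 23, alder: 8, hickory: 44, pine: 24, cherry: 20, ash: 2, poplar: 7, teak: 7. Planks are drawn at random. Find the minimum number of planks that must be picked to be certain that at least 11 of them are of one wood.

65

Pigeonhole: the 8 woods are the holes; the planks drawn are the pigeons.
To avoid 11 of any one wood, the worst case takes at most 10 of each wood, or every plank of a wood that has fewer than 10.
That gives 10 + 8 + 10 + 10 + 10 + 2 + 7 + 7 = 64 planks with no wood reaching 11.
The next plank forces some wood to 11, so 64 + 1 = 65.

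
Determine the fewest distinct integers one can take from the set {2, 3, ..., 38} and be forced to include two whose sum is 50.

25

Group the elements by complementary pair {x, 50−x}: {12,38}, {13,37}, {14,36}, …, giving 13 two-element pairs, the single value 25 (it cannot pair with itself since the integers are distinct), and 10 integers whose partner 50−x falls outside [2,38].
By pigeonhole, treating each of those 24 groups as a pigeonhole, one can pick one integer per group — 24 integers — with no two summing to 50.
The 25th integer lands in an occupied pair, forcing a sum of 50.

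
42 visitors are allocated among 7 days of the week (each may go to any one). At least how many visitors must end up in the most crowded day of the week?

6

The 7 days of the week are the holes and the 42 visitors are the pigeons.
If every day of the week held at most 5 visitors, the total would be at most 7 × 5 = 35, which is less than 42.
So some day of the week holds at least ⌈42/7⌉ = 6 visitors.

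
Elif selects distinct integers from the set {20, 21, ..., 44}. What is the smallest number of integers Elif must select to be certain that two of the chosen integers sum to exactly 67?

Two chosen integers sum to 67 exactly when both halves of some pair {x, 67−x} with 23 ≤ x ≤ 67−x ≤ 44 are chosen — 11 such pairs.
The remaining 3 elements (those with no distinct partner in range) can never complete a 67-sum, so the worst case takes all of them and one from each pair: 3 + 11 = 14.
By the pigeonhole principle, the 15th integer has to be the second member of some pair, so 14 + 1 = 15.

15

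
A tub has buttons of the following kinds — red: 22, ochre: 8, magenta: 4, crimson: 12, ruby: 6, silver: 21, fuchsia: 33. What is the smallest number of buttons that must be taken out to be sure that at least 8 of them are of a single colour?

Pigeonhole: the 7 colours are the holes; the buttons drawn are the pigeons.
To avoid 8 of any one colour, the worst case takes at most 7 of each colour, or every button of a colour that has fewer than 7.
That gives 7 + 7 + 4 + 7 + 6 + 7 + 7 = 45 buttons with no colour reaching 8.
The next button forces some colour to 8, so 45 + 1 = 46.

46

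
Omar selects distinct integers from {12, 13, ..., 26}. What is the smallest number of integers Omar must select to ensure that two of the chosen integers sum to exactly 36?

Two chosen integers sum to 36 exactly when both halves of some pair {x, 36−x} with 12 ≤ x ≤ 36−x ≤ 24 are chosen — 6 such pairs.
The remaining 3 elements (those with no distinct partner in range) can never complete a 36-sum, so the worst case takes all of them and one from each pair: 3 + 6 = 9.
Pigeonhole: the 10th integer has to be the second member of some pair, so 9 + 1 = 10.

10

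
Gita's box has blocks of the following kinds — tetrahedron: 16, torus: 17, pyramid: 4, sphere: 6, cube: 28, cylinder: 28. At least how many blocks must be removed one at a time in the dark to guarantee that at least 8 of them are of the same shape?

39

The 6 shapes are the holes; the blocks drawn are the pigeons.
To avoid 8 of any one shape, the worst case takes at most 7 of each shape, or every block of a shape that has fewer than 7.
That gives 7 + 7 + 4 + 6 + 7 + 7 = 38 blocks with no shape reaching 8.
The next block forces some shape to 8, so 38 + 1 = 39.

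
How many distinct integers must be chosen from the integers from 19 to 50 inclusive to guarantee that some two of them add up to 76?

21

A set avoiding the sum 76 can contain at most one of each pair {x, 76−x}, plus the 8 elements whose complement lies outside the range or equal to its own complement.
The integers 19, …, 38 (20 of them) are such a set: any two sum to at least 19+20 = 39 and at most 37+38 = 75 < 76.
Pigeonhole: any 21st integer completes one of the 12 pairs, so 21 choices force a sum of 76.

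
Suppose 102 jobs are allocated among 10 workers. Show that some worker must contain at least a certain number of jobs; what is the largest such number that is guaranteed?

11

By pigeonhole, the 10 workers are the holes and the 102 jobs are the pigeons.
If every worker held at most 10 jobs, the total would be at most 10 × 10 = 100, which is less than 102.
So some worker holds at least ⌈102/10⌉ = 11 jobs.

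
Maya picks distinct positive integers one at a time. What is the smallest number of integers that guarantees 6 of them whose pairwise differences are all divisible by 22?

Integers whose pairwise differences are multiples of 22 are exactly those sharing a remainder mod 22. The 22 residue classes mod 22 are the pigeonholes.
With 110 integers one could put 5 in each residue class and have no class reach 6.
The 111th integer pushes some class to 6, so 22·5 + 1 = 111.

111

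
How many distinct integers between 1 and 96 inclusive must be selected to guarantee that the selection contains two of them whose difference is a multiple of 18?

19

Integers whose pairwise differences are multiples of 18 are exactly those sharing a remainder mod 18. By the pigeonhole principle, the 18 residue classes mod 18 are the pigeonholes.
With 18 integers one could put 1 in each residue class and have no class reach 2.
The 19th integer pushes some class to 2, so 18·1 + 1 = 19.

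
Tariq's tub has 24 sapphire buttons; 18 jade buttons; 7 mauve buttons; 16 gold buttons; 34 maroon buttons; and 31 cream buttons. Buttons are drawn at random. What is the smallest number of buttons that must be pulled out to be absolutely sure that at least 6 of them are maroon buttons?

102

In the worst case for collecting maroon buttons, every non-maroon button comes out first.
There are 24 + 18 + 7 + 16 + 31 = 96 non-maroon buttons altogether.
After those, each further button must be maroon, so 96 + 6 = 102 draws guarantee 6 maroon buttons.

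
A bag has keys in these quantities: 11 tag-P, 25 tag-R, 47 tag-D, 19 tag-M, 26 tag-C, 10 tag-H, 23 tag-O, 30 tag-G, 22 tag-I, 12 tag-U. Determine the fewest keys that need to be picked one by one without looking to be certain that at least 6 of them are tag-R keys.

206

In the worst case for collecting tag-R keys, every non-tag-R key comes out first.
There are 11 + 47 + 19 + 26 + 10 + 23 + 30 + 22 + 12 = 200 non-tag-R keys altogether.
After those, each further key must be tag-R, so 200 + 6 = 206 draws guarantee 6 tag-R keys.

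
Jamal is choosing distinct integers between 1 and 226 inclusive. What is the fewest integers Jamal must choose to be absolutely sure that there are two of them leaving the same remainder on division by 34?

35

The 34 residue classes mod 34 are the pigeonholes.
With 34 integers one could put 1 in each residue class and have no class reach 2.
The 35th integer pushes some class to 2, so 34·1 + 1 = 35.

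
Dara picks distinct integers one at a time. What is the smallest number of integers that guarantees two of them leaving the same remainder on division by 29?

By the pigeonhole principle, the 29 residue classes mod 29 are the pigeonholes.
With 29 integers one could put 1 in each residue class and have no class reach 2.
The 30th integer pushes some class to 2, so 29·1 + 1 = 30.

30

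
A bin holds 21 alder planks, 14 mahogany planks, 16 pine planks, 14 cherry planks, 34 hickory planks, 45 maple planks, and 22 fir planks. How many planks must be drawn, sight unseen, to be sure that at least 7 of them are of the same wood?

43

The 7 woods are the holes; the planks drawn are the pigeons.
To avoid 7 of any one wood, the worst case takes at most 6 of each wood.
That gives 6 + 6 + 6 + 6 + 6 + 6 + 6 = 42 planks with no wood reaching 7.
The next plank forces some wood to 7, so 42 + 1 = 43.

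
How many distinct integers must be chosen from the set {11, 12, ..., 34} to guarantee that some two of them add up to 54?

18

Group the elements by complementary pair {x, 54−x}: {20,34}, {21,33}, {22,32}, …, giving 7 two-element pairs; the single value 27 (it cannot pair with itself since the integers are distinct); and 9 integers whose partner 54−x falls outside [11,34].
Treating each of those 17 groups as a pigeonhole, one can pick one integer per group — 17 integers — with no two summing to 54.
The 18th integer lands in an occupied pair, forcing a sum of 54.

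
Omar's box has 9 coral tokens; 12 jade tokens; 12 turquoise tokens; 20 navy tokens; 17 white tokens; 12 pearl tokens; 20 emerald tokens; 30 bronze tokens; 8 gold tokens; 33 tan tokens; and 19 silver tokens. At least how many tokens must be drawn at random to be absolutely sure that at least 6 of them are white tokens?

In the worst case for collecting white tokens, every non-white token comes out first.
There are 9 + 12 + 12 + 20 + 12 + 20 + 30 + 8 + 33 + 19 = 175 non-white tokens altogether.
After those, each further token must be white, so 175 + 6 = 181 draws guarantee 6 white tokens.

181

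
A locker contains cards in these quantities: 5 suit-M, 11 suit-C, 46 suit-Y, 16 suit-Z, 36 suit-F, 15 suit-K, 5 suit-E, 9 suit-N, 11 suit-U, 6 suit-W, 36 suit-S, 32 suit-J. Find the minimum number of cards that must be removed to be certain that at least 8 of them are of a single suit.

80

An adversary could hand out at most 7 cards per suit (suit-M, suit-E, suit-W run out sooner): 5 + 7 + 7 + 7 + 7 + 7 + 5 + 7 + 7 + 6 + 7 + 7 = 79 cards and still no suit has 8.
One more card lands in a suit already at 7, so 80 draws are enough and 79 are not.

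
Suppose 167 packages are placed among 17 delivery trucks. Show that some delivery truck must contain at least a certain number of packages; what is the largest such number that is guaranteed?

10

The 17 delivery trucks are the holes and the 167 packages are the pigeons.
If every delivery truck held at most 9 packages, the total would be at most 17 × 9 = 153, which is less than 167.
So some delivery truck holds at least ⌈167/17⌉ = 10 packages.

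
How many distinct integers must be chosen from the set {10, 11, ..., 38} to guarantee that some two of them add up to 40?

A set avoiding the sum 40 can contain at most one of each pair {x, 40−x}, plus the 9 elements whose complement lies outside the range or equal to its own complement.
The integers 20, …, 38 (19 of them) are such a set: any two sum to at least 20+21 = 41 > 40.
By pigeonhole, any 20th integer completes one of the 10 pairs, so 20 choices force a sum of 40.

20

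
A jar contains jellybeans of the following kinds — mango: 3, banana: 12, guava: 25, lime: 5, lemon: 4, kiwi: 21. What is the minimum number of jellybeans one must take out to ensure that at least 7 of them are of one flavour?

An adversary could hand out at most 6 jellybeans per flavour (mango, lime, lemon run out sooner): 3 + 6 + 6 + 5 + 4 + 6 = 30 jellybeans and still no flavour has 7.
By pigeonhole, one more jellybean lands in a flavour already at 6, so 31 draws are enough and 30 are not.

31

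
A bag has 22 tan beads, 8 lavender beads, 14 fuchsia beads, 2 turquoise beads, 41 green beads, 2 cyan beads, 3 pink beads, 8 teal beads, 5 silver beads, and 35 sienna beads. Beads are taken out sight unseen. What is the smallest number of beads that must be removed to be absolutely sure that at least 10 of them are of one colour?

Put each drawn bead into a box by colour. The largest draw with every box below 10 takes min(count, 9) from each colour; colours with fewer than 9 contribute all they have.
Σ min(cᵢ, 9) = 9 + 8 + 9 + 2 + 9 + 2 + 3 + 8 + 5 + 9 = 64.
Draw number 64 + 1 = 65 must push one box to 10.

65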